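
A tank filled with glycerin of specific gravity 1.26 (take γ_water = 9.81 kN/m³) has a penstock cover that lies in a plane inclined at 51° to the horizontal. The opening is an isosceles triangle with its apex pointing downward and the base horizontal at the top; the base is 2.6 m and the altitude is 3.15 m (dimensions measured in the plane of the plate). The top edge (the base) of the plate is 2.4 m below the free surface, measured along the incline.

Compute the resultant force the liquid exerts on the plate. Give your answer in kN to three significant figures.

F ≈ 136 kN

γ = 1.26 × 9.81 = 12.3606 kN/m³.
Let θ = 51° be the plate's angle to the horizontal; measure y along the incline from where the plane meets the free surface. Vertical depth h = y·sinθ with sinθ = 0.777146.
With the apex down, the centroid sits h/3 = 3.15/3 = 1.05 m below the base (the top edge), so y_c = 2.4 + 1.05 = 3.45 m and h_c = 3.45 × 0.777146 = 2.68115 m.
A = ½ × 2.6 × 3.15 = 4.095 m².
Resultant F = γ·h_c·A = 12.3606 × 2.68115 × 4.095 = 135.711 kN.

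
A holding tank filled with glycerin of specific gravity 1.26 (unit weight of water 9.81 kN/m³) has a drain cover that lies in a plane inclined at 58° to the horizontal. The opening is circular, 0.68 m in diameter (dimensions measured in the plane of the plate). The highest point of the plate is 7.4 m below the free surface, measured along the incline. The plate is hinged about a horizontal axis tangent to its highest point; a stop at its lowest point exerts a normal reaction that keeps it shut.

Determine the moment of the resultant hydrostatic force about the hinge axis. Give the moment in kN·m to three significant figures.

M ≈ 10.1 kN·m

γ = 1.26 × 9.81 = 12.3606 kN/m³.
Let θ = 58° be the plate's angle to the horizontal; measure y along the incline from where the plane meets the free surface. Vertical depth h = y·sinθ with sinθ = 0.848048.
The centroid is at the centre, 0.34 m below the top of the plate, so y_c = 7.4 + 0.34 = 7.74 m and h_c = 7.74 × 0.848048 = 6.56389 m.
A = π(0.34)² = 0.363168 m².
Resultant F = γ·h_c·A = 12.3606 × 6.56389 × 0.363168 = 29.4651 kN.
I_c = πr⁴/4 = π × 0.34⁴/4 = 0.0104956 m⁴.
Centre of pressure: y_p = y_c + I_c/(y_c·A) = 7.74 + 0.0104956/(7.74 × 0.363168) = 7.74 + 0.00373387 = 7.74373 m along the plane.
The resultant acts 0.34 + 0.00373387 = 0.343734 m (along the plate) below the hinge at the top edge, so the moment about the hinge is M = F × 0.343734 = 29.4651 × 0.343734 = 10.1282 kN·m.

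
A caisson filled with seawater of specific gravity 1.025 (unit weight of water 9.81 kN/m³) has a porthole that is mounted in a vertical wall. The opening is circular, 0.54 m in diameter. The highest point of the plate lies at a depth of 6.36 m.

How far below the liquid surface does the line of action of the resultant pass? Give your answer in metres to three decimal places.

γ = 1.025 × 9.81 = 10.05525 kN/m³.
The centroid is at the centre, 0.27 m below the top of the plate, so the centroid depth is h_c = 6.36 + 0.27 = 6.63 m.
A = π(0.27)² = 0.229022 m².
Resultant F = γ·h_c·A = 10.05525 × 6.63 × 0.229022 = 15.2681 kN.
I_c = πr⁴/4 = π × 0.27⁴/4 = 0.00417393 m⁴.
Centre of pressure: y_p = y_c + I_c/(y_c·A) = 6.63 + 0.00417393/(6.63 × 0.229022) = 6.63 + 0.00274887 = 6.63275 m along the plane.

h_p = 6.633 m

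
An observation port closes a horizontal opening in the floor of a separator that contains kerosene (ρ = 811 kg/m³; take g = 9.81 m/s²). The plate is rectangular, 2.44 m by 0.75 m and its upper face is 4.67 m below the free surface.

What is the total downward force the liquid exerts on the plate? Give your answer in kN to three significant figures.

γ = ρg = 811 × 9.81 / 1000 = 7.95591 kN/m³.
The plate is horizontal, so pressure is uniform at p = γ·h = 7.95591 × 4.67 = 37.1541 kN/m².
A = 2.44 × 0.75 = 1.83 m².
F = p·A = 37.1541 × 1.83 = 67.992 kN.

F ≈ 68.0 kN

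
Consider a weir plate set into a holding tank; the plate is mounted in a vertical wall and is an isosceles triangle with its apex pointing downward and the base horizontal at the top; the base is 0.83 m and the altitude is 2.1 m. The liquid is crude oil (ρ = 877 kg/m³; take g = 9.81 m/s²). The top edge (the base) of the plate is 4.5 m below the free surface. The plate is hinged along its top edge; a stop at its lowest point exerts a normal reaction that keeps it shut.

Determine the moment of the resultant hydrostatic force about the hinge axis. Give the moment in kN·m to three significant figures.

γ = ρg = 877 × 9.81 / 1000 = 8.60337 kN/m³.
With the apex down, the centroid sits h/3 = 2.1/3 = 0.7 m below the base (the top edge), so the centroid depth is h_c = 4.5 + 0.7 = 5.2 m.
A = ½ × 0.83 × 2.1 = 0.8715 m².
Resultant F = γ·h_c·A = 8.60337 × 5.2 × 0.8715 = 38.9888 kN.
I_c = b·h³/36 = 0.83 × 2.1³/36 = 0.213517 m⁴.
Centre of pressure: y_p = y_c + I_c/(y_c·A) = 5.2 + 0.213517/(5.2 × 0.8715) = 5.2 + 0.0471153 = 5.24712 m along the plane.
The resultant acts 0.7 + 0.0471153 = 0.747115 m (along the plate) below the hinge at the top edge, so the moment about the hinge is M = F × 0.747115 = 38.9888 × 0.747115 = 29.1291 kN·m.

M ≈ 29.1 kN·m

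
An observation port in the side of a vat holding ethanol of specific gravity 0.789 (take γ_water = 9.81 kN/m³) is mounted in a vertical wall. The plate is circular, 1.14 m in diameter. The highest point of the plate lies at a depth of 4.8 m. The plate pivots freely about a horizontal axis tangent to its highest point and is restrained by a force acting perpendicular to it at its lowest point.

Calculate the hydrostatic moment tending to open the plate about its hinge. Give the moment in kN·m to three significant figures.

M ≈ 24.8 kN·m

γ = 0.789 × 9.81 = 7.74009 kN/m³.
The centroid is at the centre, 0.57 m below the top of the plate, so the centroid depth is h_c = 4.8 + 0.57 = 5.37 m.
A = π(0.57)² = 1.0207 m².
Resultant F = γ·h_c·A = 7.74009 × 5.37 × 1.0207 = 42.4247 kN.
I_c = πr⁴/4 = π × 0.57⁴/4 = 0.0829066 m⁴.
Centre of pressure: y_p = y_c + I_c/(y_c·A) = 5.37 + 0.0829066/(5.37 × 1.0207) = 5.37 + 0.0151257 = 5.38513 m along the plane.
The resultant acts 0.57 + 0.0151257 = 0.585126 m (along the plate) below the hinge at the top edge, so the moment about the hinge is M = F × 0.585126 = 42.4247 × 0.585126 = 24.8238 kN·m.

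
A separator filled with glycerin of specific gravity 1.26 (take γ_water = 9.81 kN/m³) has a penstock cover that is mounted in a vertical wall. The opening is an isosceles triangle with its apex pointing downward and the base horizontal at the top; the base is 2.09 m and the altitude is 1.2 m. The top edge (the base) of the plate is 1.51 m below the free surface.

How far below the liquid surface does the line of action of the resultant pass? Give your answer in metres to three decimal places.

h_p = 1.952 m

γ = 1.26 × 9.81 = 12.3606 kN/m³.
With the apex down, the centroid sits h/3 = 1.2/3 = 0.4 m below the base (the top edge), so the centroid depth is h_c = 1.51 + 0.4 = 1.91 m.
A = ½ × 2.09 × 1.2 = 1.254 m².
Resultant F = γ·h_c·A = 12.3606 × 1.91 × 1.254 = 29.6054 kN.
I_c = b·h³/36 = 2.09 × 1.2³/36 = 0.10032 m⁴.
Centre of pressure: y_p = y_c + I_c/(y_c·A) = 1.91 + 0.10032/(1.91 × 1.254) = 1.91 + 0.0418848 = 1.95188 m along the plane.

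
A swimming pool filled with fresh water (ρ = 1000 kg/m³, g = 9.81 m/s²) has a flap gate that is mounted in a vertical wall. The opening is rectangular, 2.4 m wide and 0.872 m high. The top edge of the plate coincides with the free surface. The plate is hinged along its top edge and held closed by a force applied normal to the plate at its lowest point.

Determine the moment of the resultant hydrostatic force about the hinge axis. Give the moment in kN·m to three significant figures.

γ = ρg = 1000 × 9.81 = 9810 N/m³ = 9.81 kN/m³.
The centroid lies 0.872/2 = 0.436 m below the top edge, so the centroid depth is h_c = 0.436 m.
A = 2.4 × 0.872 = 2.0928 m².
Resultant F = γ·h_c·A = 9.81 × 0.436 × 2.0928 = 8.95124 kN.
I_c = b·h³/12 = 2.4 × 0.872³/12 = 0.132611 m⁴.
Centre of pressure: y_p = y_c + I_c/(y_c·A) = 0.436 + 0.132611/(0.436 × 2.0928) = 0.436 + 0.145333 = 0.581333 m along the plane.
The resultant acts 0.436 + 0.145333 = 0.581333 m (along the plate) below the hinge at the top edge, so the moment about the hinge is M = F × 0.581333 = 8.95124 × 0.581333 = 5.20365 kN·m.

M ≈ 5.20 kN·m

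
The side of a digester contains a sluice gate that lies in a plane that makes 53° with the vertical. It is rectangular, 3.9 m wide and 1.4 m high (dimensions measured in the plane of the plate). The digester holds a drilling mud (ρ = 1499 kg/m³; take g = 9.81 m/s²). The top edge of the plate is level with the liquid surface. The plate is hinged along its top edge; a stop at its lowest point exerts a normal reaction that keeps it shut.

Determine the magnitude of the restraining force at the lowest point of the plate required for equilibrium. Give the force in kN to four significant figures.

P ≈ 22.55 kN

γ = ρg = 1499 × 9.81 / 1000 = 14.70519 kN/m³.
The plate makes 53° with the vertical, i.e. θ = 90° − 53° = 37° to the horizontal. Measuring y along the incline from the free-surface line, vertical depth h = y·sinθ with sinθ = 0.601815.
The centroid lies 1.4/2 = 0.7 m below the top edge, so y_c = 0.7 m and h_c = 0.7 × 0.601815 = 0.42127 m.
A = 3.9 × 1.4 = 5.46 m².
Resultant F = γ·h_c·A = 14.70519 × 0.42127 × 5.46 = 33.8239 kN.
I_c = b·h³/12 = 3.9 × 1.4³/12 = 0.8918 m⁴.
Centre of pressure: y_p = y_c + I_c/(y_c·A) = 0.7 + 0.8918/(0.7 × 5.46) = 0.7 + 0.233333 = 0.933333 m along the plane.
The resultant acts 0.7 + 0.233333 = 0.933333 m (along the plate) below the hinge at the top edge, so the moment about the hinge is M = F × 0.933333 = 33.8239 × 0.933333 = 31.569 kN·m.
A normal force at the bottom, 1.4 m from the hinge, must supply this moment: P = 31.569/1.4 = 22.5493 kN.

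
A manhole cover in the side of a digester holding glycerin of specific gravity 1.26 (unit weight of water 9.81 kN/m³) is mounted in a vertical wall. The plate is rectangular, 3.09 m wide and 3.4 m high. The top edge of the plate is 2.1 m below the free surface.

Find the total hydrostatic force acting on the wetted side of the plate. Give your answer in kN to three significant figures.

F ≈ 493 kN

γ = 1.26 × 9.81 = 12.3606 kN/m³.
The centroid lies 3.4/2 = 1.7 m below the top edge, so the centroid depth is h_c = 2.1 + 1.7 = 3.8 m.
A = 3.09 × 3.4 = 10.506 m².
Resultant F = γ·h_c·A = 12.3606 × 3.8 × 10.506 = 493.47 kN.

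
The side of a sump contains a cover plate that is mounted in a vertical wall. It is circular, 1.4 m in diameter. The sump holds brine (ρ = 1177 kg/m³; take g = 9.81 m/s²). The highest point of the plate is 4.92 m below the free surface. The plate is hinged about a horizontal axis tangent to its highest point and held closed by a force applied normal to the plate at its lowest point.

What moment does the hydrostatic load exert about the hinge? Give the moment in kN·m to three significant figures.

M ≈ 72.1 kN·m

γ = ρg = 1177 × 9.81 / 1000 = 11.54637 kN/m³.
The centroid is at the centre, 0.7 m below the top of the plate, so the centroid depth is h_c = 4.92 + 0.7 = 5.62 m.
A = π(0.7)² = 1.53938 m².
Resultant F = γ·h_c·A = 11.54637 × 5.62 × 1.53938 = 99.8913 kN.
I_c = πr⁴/4 = π × 0.7⁴/4 = 0.188574 m⁴.
Centre of pressure: y_p = y_c + I_c/(y_c·A) = 5.62 + 0.188574/(5.62 × 1.53938) = 5.62 + 0.0217971 = 5.6418 m along the plane.
The resultant acts 0.7 + 0.0217971 = 0.721797 m (along the plate) below the hinge at the top edge, so the moment about the hinge is M = F × 0.721797 = 99.8913 × 0.721797 = 72.1012 kN·m.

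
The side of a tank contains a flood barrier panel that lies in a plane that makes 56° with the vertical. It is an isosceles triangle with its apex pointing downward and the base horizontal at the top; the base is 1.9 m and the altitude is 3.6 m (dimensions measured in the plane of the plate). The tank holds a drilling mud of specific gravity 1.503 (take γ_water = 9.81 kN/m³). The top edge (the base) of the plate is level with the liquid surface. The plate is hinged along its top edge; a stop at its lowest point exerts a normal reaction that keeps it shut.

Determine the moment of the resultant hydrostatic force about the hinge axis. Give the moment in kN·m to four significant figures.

M ≈ 60.91 kN·m

γ = 1.503 × 9.81 = 14.74443 kN/m³.
The plate makes 56° with the vertical, i.e. θ = 90° − 56° = 34° to the horizontal. Measuring y along the incline from the free-surface line, vertical depth h = y·sinθ with sinθ = 0.559193.
With the apex down, the centroid sits h/3 = 3.6/3 = 1.2 m below the base (the top edge), so y_c = 1.2 m and h_c = 1.2 × 0.559193 = 0.671032 m.
A = ½ × 1.9 × 3.6 = 3.42 m².
Resultant F = γ·h_c·A = 14.74443 × 0.671032 × 3.42 = 33.8374 kN.
I_c = b·h³/36 = 1.9 × 3.6³/36 = 2.4624 m⁴.
Centre of pressure: y_p = y_c + I_c/(y_c·A) = 1.2 + 2.4624/(1.2 × 3.42) = 1.2 + 0.6 = 1.8 m along the plane.
The resultant acts 1.2 + 0.6 = 1.8 m (along the plate) below the hinge at the top edge, so the moment about the hinge is M = F × 1.8 = 33.8374 × 1.8 = 60.9073 kN·m.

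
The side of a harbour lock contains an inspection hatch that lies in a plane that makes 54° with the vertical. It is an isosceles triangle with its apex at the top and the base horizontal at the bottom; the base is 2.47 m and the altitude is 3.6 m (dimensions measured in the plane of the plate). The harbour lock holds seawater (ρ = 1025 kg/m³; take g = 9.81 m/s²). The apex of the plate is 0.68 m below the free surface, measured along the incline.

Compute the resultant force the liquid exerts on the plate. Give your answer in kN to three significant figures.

F ≈ 80.9 kN

γ = ρg = 1025 × 9.81 / 1000 = 10.05525 kN/m³.
The plate makes 54° with the vertical, i.e. θ = 90° − 54° = 36° to the horizontal. Measuring y along the incline from the free-surface line, vertical depth h = y·sinθ with sinθ = 0.587785.
With the apex up, the centroid sits 2h/3 = 2 × 3.6/3 = 2.4 m below the apex, so y_c = 0.68 + 2.4 = 3.08 m and h_c = 3.08 × 0.587785 = 1.81038 m.
A = ½ × 2.47 × 3.6 = 4.446 m².
Resultant F = γ·h_c·A = 10.05525 × 1.81038 × 4.446 = 80.9342 kN.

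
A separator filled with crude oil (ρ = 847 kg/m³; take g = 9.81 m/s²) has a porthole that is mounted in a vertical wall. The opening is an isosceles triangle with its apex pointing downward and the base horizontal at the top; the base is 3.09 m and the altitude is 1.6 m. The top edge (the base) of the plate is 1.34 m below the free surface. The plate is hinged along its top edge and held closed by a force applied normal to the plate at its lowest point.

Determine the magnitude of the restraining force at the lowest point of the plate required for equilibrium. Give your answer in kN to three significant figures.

P ≈ 14.7 kN

γ = ρg = 847 × 9.81 / 1000 = 8.30907 kN/m³.
With the apex down, the centroid sits h/3 = 1.6/3 = 0.533333 m below the base (the top edge), so the centroid depth is h_c = 1.34 + 0.533333 = 1.87333 m.
A = ½ × 3.09 × 1.6 = 2.472 m².
Resultant F = γ·h_c·A = 8.30907 × 1.87333 × 2.472 = 38.4782 kN.
I_c = b·h³/36 = 3.09 × 1.6³/36 = 0.351573 m⁴.
Centre of pressure: y_p = y_c + I_c/(y_c·A) = 1.87333 + 0.351573/(1.87333 × 2.472) = 1.87333 + 0.0759194 = 1.94925 m along the plane.
The resultant acts 0.533333 + 0.0759194 = 0.609252 m (along the plate) below the hinge at the top edge, so the moment about the hinge is M = F × 0.609252 = 38.4782 × 0.609252 = 23.4429 kN·m.
A normal force at the bottom, 1.6 m from the hinge, must supply this moment: P = 23.4429/1.6 = 14.6518 kN.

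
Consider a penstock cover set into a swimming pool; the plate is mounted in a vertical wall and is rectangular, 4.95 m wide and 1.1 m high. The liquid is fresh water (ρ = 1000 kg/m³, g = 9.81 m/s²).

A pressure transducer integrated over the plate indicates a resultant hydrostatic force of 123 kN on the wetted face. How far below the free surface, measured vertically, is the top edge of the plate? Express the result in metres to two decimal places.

γ = ρg = 1000 × 9.81 = 9810 N/m³ = 9.81 kN/m³.
A = 4.95 × 1.1 = 5.445 m².
From F = γ·h_c·A, the centroid depth is h_c = 123/(9.81 × 5.445) = 2.3027 m.
The centroid lies 1.1/2 = 0.55 m below the top edge, so the top edge sits at h_top = 2.3027 − 0.55 = 1.7527 m below the surface.

d_top ≈ 1.75 m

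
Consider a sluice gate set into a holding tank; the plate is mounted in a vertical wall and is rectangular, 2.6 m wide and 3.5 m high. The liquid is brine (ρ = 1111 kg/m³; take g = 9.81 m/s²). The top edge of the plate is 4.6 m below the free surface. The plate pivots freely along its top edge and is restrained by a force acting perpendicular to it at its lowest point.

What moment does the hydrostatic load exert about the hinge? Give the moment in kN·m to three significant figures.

M ≈ 1200 kN·m

γ = ρg = 1111 × 9.81 / 1000 = 10.89891 kN/m³.
The centroid lies 3.5/2 = 1.75 m below the top edge, so the centroid depth is h_c = 4.6 + 1.75 = 6.35 m.
A = 2.6 × 3.5 = 9.1 m².
Resultant F = γ·h_c·A = 10.89891 × 6.35 × 9.1 = 629.794 kN.
I_c = b·h³/12 = 2.6 × 3.5³/12 = 9.28958 m⁴.
Centre of pressure: y_p = y_c + I_c/(y_c·A) = 6.35 + 9.28958/(6.35 × 9.1) = 6.35 + 0.160761 = 6.51076 m along the plane.
The resultant acts 1.75 + 0.160761 = 1.91076 m (along the plate) below the hinge at the top edge, so the moment about the hinge is M = F × 1.91076 = 629.794 × 1.91076 = 1203.39 kN·m.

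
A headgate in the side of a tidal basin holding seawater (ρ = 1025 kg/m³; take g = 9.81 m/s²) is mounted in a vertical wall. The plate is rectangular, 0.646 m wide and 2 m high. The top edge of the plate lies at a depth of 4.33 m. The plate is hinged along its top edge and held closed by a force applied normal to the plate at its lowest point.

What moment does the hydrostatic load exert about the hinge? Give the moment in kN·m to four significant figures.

M ≈ 73.57 kN·m

γ = ρg = 1025 × 9.81 / 1000 = 10.05525 kN/m³.
The centroid lies 2/2 = 1 m below the top edge, so the centroid depth is h_c = 4.33 + 1 = 5.33 m.
A = 0.646 × 2 = 1.292 m².
Resultant F = γ·h_c·A = 10.05525 × 5.33 × 1.292 = 69.2441 kN.
I_c = b·h³/12 = 0.646 × 2³/12 = 0.430667 m⁴.
Centre of pressure: y_p = y_c + I_c/(y_c·A) = 5.33 + 0.430667/(5.33 × 1.292) = 5.33 + 0.0625391 = 5.39254 m along the plane.
The resultant acts 1 + 0.0625391 = 1.06254 m (along the plate) below the hinge at the top edge, so the moment about the hinge is M = F × 1.06254 = 69.2441 × 1.06254 = 73.5746 kN·m.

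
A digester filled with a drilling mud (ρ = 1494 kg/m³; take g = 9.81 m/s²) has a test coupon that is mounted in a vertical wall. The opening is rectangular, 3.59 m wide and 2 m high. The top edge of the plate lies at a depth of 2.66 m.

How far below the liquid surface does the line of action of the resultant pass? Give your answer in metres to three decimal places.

h_p = 3.751 m

γ = ρg = 1494 × 9.81 / 1000 = 14.65614 kN/m³.
The centroid lies 2/2 = 1 m below the top edge, so the centroid depth is h_c = 2.66 + 1 = 3.66 m.
A = 3.59 × 2 = 7.18 m².
Resultant F = γ·h_c·A = 14.65614 × 3.66 × 7.18 = 385.146 kN.
I_c = b·h³/12 = 3.59 × 2³/12 = 2.39333 m⁴.
Centre of pressure: y_p = y_c + I_c/(y_c·A) = 3.66 + 2.39333/(3.66 × 7.18) = 3.66 + 0.0910746 = 3.75107 m along the plane.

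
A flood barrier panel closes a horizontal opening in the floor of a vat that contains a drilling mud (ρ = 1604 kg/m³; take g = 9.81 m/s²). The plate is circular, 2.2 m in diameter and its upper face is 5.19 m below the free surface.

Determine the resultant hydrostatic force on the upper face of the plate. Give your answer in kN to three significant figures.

F ≈ 310 kN

γ = ρg = 1604 × 9.81 / 1000 = 15.73524 kN/m³.
The plate is horizontal, so pressure is uniform at p = γ·h = 15.73524 × 5.19 = 81.6659 kN/m².
A = π(1.1)² = 3.80133 m².
F = p·A = 81.6659 × 3.80133 = 310.439 kN.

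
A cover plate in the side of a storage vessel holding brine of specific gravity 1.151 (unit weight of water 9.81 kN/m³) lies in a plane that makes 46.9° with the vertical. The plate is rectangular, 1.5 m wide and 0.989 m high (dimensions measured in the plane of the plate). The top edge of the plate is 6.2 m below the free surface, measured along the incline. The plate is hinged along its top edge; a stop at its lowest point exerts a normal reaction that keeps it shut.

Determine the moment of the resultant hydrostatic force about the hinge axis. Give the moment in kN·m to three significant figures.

M ≈ 38.8 kN·m

γ = 1.151 × 9.81 = 11.29131 kN/m³.
The plate makes 46.9° with the vertical, i.e. θ = 90° − 46.9° = 43.1° to the horizontal. Measuring y along the incline from the free-surface line, vertical depth h = y·sinθ with sinθ = 0.683274.
The centroid lies 0.989/2 = 0.4945 m below the top edge, so y_c = 6.2 + 0.4945 = 6.6945 m and h_c = 6.6945 × 0.683274 = 4.57418 m.
A = 1.5 × 0.989 = 1.4835 m².
Resultant F = γ·h_c·A = 11.29131 × 4.57418 × 1.4835 = 76.6205 kN.
I_c = b·h³/12 = 1.5 × 0.989³/12 = 0.12092 m⁴.
Centre of pressure: y_p = y_c + I_c/(y_c·A) = 6.6945 + 0.12092/(6.6945 × 1.4835) = 6.6945 + 0.0121757 = 6.70668 m along the plane.
The resultant acts 0.4945 + 0.0121757 = 0.506676 m (along the plate) below the hinge at the top edge, so the moment about the hinge is M = F × 0.506676 = 76.6205 × 0.506676 = 38.8218 kN·m.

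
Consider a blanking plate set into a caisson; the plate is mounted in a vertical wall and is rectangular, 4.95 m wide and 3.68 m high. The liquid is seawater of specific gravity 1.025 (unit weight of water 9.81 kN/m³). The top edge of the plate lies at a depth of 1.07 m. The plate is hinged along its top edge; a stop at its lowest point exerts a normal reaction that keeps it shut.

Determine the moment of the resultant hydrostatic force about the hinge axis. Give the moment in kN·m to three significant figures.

γ = 1.025 × 9.81 = 10.05525 kN/m³.
The centroid lies 3.68/2 = 1.84 m below the top edge, so the centroid depth is h_c = 1.07 + 1.84 = 2.91 m.
A = 4.95 × 3.68 = 18.216 m².
Resultant F = γ·h_c·A = 10.05525 × 2.91 × 18.216 = 533.014 kN.
I_c = b·h³/12 = 4.95 × 3.68³/12 = 20.5574 m⁴.
Centre of pressure: y_p = y_c + I_c/(y_c·A) = 2.91 + 20.5574/(2.91 × 18.216) = 2.91 + 0.387813 = 3.29781 m along the plane.
The resultant acts 1.84 + 0.387813 = 2.22781 m (along the plate) below the hinge at the top edge, so the moment about the hinge is M = F × 2.22781 = 533.014 × 2.22781 = 1187.45 kN·m.

M ≈ 1190 kN·m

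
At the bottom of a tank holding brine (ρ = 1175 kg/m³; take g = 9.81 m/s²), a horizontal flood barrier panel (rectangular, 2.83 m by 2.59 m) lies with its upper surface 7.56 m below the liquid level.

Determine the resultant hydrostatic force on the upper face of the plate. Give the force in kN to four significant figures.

γ = ρg = 1175 × 9.81 / 1000 = 11.52675 kN/m³.
The plate is horizontal, so pressure is uniform at p = γ·h = 11.52675 × 7.56 = 87.1422 kN/m².
A = 2.83 × 2.59 = 7.3297 m².
F = p·A = 87.1422 × 7.3297 = 638.726 kN.

F ≈ 638.7 kN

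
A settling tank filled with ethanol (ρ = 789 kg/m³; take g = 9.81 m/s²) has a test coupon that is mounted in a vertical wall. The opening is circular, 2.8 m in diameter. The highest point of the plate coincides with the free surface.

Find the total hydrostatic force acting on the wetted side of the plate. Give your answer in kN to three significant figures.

F ≈ 66.7 kN

γ = ρg = 789 × 9.81 / 1000 = 7.74009 kN/m³.
The centroid is at the centre, 1.4 m below the top of the plate, so the centroid depth is h_c = 1.4 m.
A = π(1.4)² = 6.15752 m².
Resultant F = γ·h_c·A = 7.74009 × 1.4 × 6.15752 = 66.7237 kN.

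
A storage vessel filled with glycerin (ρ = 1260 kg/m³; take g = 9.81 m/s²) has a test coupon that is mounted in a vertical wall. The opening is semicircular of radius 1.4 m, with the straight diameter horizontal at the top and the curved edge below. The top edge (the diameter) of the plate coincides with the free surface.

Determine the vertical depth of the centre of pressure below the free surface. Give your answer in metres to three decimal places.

γ = ρg = 1260 × 9.81 / 1000 = 12.3606 kN/m³.
The centroid of a semicircle lies 4r/(3π) = 0.594178 m from the diameter, here below the top edge, so the centroid depth is h_c = 0.594178 m.
A = πr²/2 = π × 1.4²/2 = 3.07876 m².
Resultant F = γ·h_c·A = 12.3606 × 0.594178 × 3.07876 = 22.6116 kN.
I_c = (π/8 − 8/(9π))·r⁴ = 0.109757 × 1.4⁴ = 0.421642 m⁴.
Centre of pressure: y_p = y_c + I_c/(y_c·A) = 0.594178 + 0.421642/(0.594178 × 3.07876) = 0.594178 + 0.23049 = 0.824668 m along the plane.

h_p = 0.825 m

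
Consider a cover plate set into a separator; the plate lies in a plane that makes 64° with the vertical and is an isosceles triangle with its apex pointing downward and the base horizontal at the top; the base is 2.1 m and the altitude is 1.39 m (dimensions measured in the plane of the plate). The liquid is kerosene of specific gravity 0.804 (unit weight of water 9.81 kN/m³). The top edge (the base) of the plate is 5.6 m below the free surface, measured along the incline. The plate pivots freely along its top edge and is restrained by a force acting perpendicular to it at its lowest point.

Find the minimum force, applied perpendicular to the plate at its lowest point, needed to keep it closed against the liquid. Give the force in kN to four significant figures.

γ = 0.804 × 9.81 = 7.88724 kN/m³.
The plate makes 64° with the vertical, i.e. θ = 90° − 64° = 26° to the horizontal. Measuring y along the incline from the free-surface line, vertical depth h = y·sinθ with sinθ = 0.438371.
With the apex down, the centroid sits h/3 = 1.39/3 = 0.463333 m below the base (the top edge), so y_c = 5.6 + 0.463333 = 6.06333 m and h_c = 6.06333 × 0.438371 = 2.65799 m.
A = ½ × 2.1 × 1.39 = 1.4595 m².
Resultant F = γ·h_c·A = 7.88724 × 2.65799 × 1.4595 = 30.5973 kN.
I_c = b·h³/36 = 2.1 × 1.39³/36 = 0.156661 m⁴.
Centre of pressure: y_p = y_c + I_c/(y_c·A) = 6.06333 + 0.156661/(6.06333 × 1.4595) = 6.06333 + 0.0177029 = 6.08103 m along the plane.
The resultant acts 0.463333 + 0.0177029 = 0.481036 m (along the plate) below the hinge at the top edge, so the moment about the hinge is M = F × 0.481036 = 30.5973 × 0.481036 = 14.7184 kN·m.
A normal force at the bottom, 1.39 m from the hinge, must supply this moment: P = 14.7184/1.39 = 10.5888 kN.

P ≈ 10.59 kN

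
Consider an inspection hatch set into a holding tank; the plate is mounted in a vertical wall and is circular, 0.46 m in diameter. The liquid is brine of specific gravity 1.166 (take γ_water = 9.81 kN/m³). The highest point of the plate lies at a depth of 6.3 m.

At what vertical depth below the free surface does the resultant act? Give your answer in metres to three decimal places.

h_p = 6.532 m

γ = 1.166 × 9.81 = 11.43846 kN/m³.
The centroid is at the centre, 0.23 m below the top of the plate, so the centroid depth is h_c = 6.3 + 0.23 = 6.53 m.
A = π(0.23)² = 0.16619 m².
Resultant F = γ·h_c·A = 11.43846 × 6.53 × 0.16619 = 12.4133 kN.
I_c = πr⁴/4 = π × 0.23⁴/4 = 0.00219787 m⁴.
Centre of pressure: y_p = y_c + I_c/(y_c·A) = 6.53 + 0.00219787/(6.53 × 0.16619) = 6.53 + 0.00202527 = 6.53203 m along the plane.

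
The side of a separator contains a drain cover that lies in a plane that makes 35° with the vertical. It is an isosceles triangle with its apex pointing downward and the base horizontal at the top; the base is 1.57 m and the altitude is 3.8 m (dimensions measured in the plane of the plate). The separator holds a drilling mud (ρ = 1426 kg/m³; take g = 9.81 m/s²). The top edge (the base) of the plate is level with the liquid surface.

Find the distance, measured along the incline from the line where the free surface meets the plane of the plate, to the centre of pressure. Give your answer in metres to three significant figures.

y_p = 1.90 m

γ = ρg = 1426 × 9.81 / 1000 = 13.98906 kN/m³.
The plate makes 35° with the vertical, i.e. θ = 90° − 35° = 55° to the horizontal. Measuring y along the incline from the free-surface line, vertical depth h = y·sinθ with sinθ = 0.819152.
With the apex down, the centroid sits h/3 = 3.8/3 = 1.26667 m below the base (the top edge), so y_c = 1.26667 m and h_c = 1.26667 × 0.819152 = 1.0376 m.
A = ½ × 1.57 × 3.8 = 2.983 m².
Resultant F = γ·h_c·A = 13.98906 × 1.0376 × 2.983 = 43.2984 kN.
I_c = b·h³/36 = 1.57 × 3.8³/36 = 2.39303 m⁴.
Centre of pressure: y_p = y_c + I_c/(y_c·A) = 1.26667 + 2.39303/(1.26667 × 2.983) = 1.26667 + 0.633332 = 1.9 m along the plane.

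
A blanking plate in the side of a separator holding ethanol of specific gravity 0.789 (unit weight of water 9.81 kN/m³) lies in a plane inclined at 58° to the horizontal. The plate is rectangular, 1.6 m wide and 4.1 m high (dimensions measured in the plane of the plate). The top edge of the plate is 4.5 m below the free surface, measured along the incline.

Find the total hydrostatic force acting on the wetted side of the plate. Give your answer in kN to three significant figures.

F ≈ 282 kN

γ = 0.789 × 9.81 = 7.74009 kN/m³.
Let θ = 58° be the plate's angle to the horizontal; measure y along the incline from where the plane meets the free surface. Vertical depth h = y·sinθ with sinθ = 0.848048.
The centroid lies 4.1/2 = 2.05 m below the top edge, so y_c = 4.5 + 2.05 = 6.55 m and h_c = 6.55 × 0.848048 = 5.55471 m.
A = 1.6 × 4.1 = 6.56 m².
Resultant F = γ·h_c·A = 7.74009 × 5.55471 × 6.56 = 282.04 kN.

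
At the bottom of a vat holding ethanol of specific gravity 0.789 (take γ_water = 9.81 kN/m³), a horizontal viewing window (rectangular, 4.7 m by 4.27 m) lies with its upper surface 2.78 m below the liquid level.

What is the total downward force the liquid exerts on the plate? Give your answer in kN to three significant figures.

γ = 0.789 × 9.81 = 7.74009 kN/m³.
The plate is horizontal, so pressure is uniform at p = γ·h = 7.74009 × 2.78 = 21.5175 kN/m².
A = 4.7 × 4.27 = 20.069 m².
F = p·A = 21.5175 × 20.069 = 431.835 kN.

F ≈ 432 kN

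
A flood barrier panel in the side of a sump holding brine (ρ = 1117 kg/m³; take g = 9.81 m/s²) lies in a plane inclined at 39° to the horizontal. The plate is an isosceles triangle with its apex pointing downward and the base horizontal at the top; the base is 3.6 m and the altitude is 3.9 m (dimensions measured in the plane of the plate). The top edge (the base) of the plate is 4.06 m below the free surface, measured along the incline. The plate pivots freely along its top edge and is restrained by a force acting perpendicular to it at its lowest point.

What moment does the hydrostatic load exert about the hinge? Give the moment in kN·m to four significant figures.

γ = ρg = 1117 × 9.81 / 1000 = 10.95777 kN/m³.
Let θ = 39° be the plate's angle to the horizontal; measure y along the incline from where the plane meets the free surface. Vertical depth h = y·sinθ with sinθ = 0.629320.
With the apex down, the centroid sits h/3 = 3.9/3 = 1.3 m below the base (the top edge), so y_c = 4.06 + 1.3 = 5.36 m and h_c = 5.36 × 0.629320 = 3.37316 m.
A = ½ × 3.6 × 3.9 = 7.02 m².
Resultant F = γ·h_c·A = 10.95777 × 3.37316 × 7.02 = 259.475 kN.
I_c = b·h³/36 = 3.6 × 3.9³/36 = 5.9319 m⁴.
Centre of pressure: y_p = y_c + I_c/(y_c·A) = 5.36 + 5.9319/(5.36 × 7.02) = 5.36 + 0.157649 = 5.51765 m along the plane.
The resultant acts 1.3 + 0.157649 = 1.45765 m (along the plate) below the hinge at the top edge, so the moment about the hinge is M = F × 1.45765 = 259.475 × 1.45765 = 378.224 kN·m.

M ≈ 378.2 kN·m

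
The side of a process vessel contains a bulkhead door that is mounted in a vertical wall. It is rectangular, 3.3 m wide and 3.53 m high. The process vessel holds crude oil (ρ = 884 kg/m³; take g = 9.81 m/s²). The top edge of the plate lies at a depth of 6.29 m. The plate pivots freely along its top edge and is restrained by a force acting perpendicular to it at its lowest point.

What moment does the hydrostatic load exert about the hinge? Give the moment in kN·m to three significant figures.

M ≈ 1540 kN·m

γ = ρg = 884 × 9.81 / 1000 = 8.67204 kN/m³.
The centroid lies 3.53/2 = 1.765 m below the top edge, so the centroid depth is h_c = 6.29 + 1.765 = 8.055 m.
A = 3.3 × 3.53 = 11.649 m².
Resultant F = γ·h_c·A = 8.67204 × 8.055 × 11.649 = 813.721 kN.
I_c = b·h³/12 = 3.3 × 3.53³/12 = 12.0964 m⁴.
Centre of pressure: y_p = y_c + I_c/(y_c·A) = 8.055 + 12.0964/(8.055 × 11.649) = 8.055 + 0.128915 = 8.18391 m along the plane.
The resultant acts 1.765 + 0.128915 = 1.89391 m (along the plate) below the hinge at the top edge, so the moment about the hinge is M = F × 1.89391 = 813.721 × 1.89391 = 1541.11 kN·m.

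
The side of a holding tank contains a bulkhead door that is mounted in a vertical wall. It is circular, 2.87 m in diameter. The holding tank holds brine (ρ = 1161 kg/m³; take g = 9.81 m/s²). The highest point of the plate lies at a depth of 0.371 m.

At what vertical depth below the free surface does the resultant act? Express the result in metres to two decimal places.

γ = ρg = 1161 × 9.81 / 1000 = 11.38941 kN/m³.
The centroid is at the centre, 1.435 m below the top of the plate, so the centroid depth is h_c = 0.371 + 1.435 = 1.806 m.
A = π(1.435)² = 6.46925 m².
Resultant F = γ·h_c·A = 11.38941 × 1.806 × 6.46925 = 133.068 kN.
I_c = πr⁴/4 = π × 1.435⁴/4 = 3.33041 m⁴.
Centre of pressure: y_p = y_c + I_c/(y_c·A) = 1.806 + 3.33041/(1.806 × 6.46925) = 1.806 + 0.285053 = 2.09105 m along the plane.

h_p = 2.09 m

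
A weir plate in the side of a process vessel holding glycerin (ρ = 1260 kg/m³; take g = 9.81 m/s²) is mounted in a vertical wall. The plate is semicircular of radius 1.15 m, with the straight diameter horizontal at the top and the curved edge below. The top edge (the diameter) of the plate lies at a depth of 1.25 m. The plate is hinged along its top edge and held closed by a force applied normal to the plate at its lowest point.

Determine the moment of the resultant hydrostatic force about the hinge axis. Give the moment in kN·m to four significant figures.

γ = ρg = 1260 × 9.81 / 1000 = 12.3606 kN/m³.
The centroid of a semicircle lies 4r/(3π) = 0.488075 m from the diameter, here below the top edge, so the centroid depth is h_c = 1.25 + 0.488075 = 1.73808 m.
A = πr²/2 = π × 1.15²/2 = 2.07738 m².
Resultant F = γ·h_c·A = 12.3606 × 1.73808 × 2.07738 = 44.6298 kN.
I_c = (π/8 − 8/(9π))·r⁴ = 0.109757 × 1.15⁴ = 0.191966 m⁴.
Centre of pressure: y_p = y_c + I_c/(y_c·A) = 1.73808 + 0.191966/(1.73808 × 2.07738) = 1.73808 + 0.0531666 = 1.79125 m along the plane.
The resultant acts 0.488075 + 0.0531666 = 0.541242 m (along the plate) below the hinge at the top edge, so the moment about the hinge is M = F × 0.541242 = 44.6298 × 0.541242 = 24.1555 kN·m.

M ≈ 24.16 kN·m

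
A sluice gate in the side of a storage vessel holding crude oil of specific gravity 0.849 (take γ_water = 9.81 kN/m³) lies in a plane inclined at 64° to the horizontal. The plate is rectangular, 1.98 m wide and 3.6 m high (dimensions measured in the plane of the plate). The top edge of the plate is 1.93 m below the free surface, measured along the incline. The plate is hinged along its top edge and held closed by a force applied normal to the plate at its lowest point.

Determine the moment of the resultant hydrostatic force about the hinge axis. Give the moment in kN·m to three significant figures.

γ = 0.849 × 9.81 = 8.32869 kN/m³.
Let θ = 64° be the plate's angle to the horizontal; measure y along the incline from where the plane meets the free surface. Vertical depth h = y·sinθ with sinθ = 0.898794.
The centroid lies 3.6/2 = 1.8 m below the top edge, so y_c = 1.93 + 1.8 = 3.73 m and h_c = 3.73 × 0.898794 = 3.3525 m.
A = 1.98 × 3.6 = 7.128 m².
Resultant F = γ·h_c·A = 8.32869 × 3.3525 × 7.128 = 199.028 kN.
I_c = b·h³/12 = 1.98 × 3.6³/12 = 7.69824 m⁴.
Centre of pressure: y_p = y_c + I_c/(y_c·A) = 3.73 + 7.69824/(3.73 × 7.128) = 3.73 + 0.289544 = 4.01954 m along the plane.
The resultant acts 1.8 + 0.289544 = 2.08954 m (along the plate) below the hinge at the top edge, so the moment about the hinge is M = F × 2.08954 = 199.028 × 2.08954 = 415.877 kN·m.

M ≈ 416 kN·m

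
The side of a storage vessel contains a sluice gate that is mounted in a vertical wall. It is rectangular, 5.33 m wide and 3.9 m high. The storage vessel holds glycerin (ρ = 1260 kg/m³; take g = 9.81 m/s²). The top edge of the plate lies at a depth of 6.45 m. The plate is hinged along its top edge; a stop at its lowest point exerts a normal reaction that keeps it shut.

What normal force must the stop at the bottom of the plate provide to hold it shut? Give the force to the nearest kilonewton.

P ≈ 1163 kN

γ = ρg = 1260 × 9.81 / 1000 = 12.3606 kN/m³.
The centroid lies 3.9/2 = 1.95 m below the top edge, so the centroid depth is h_c = 6.45 + 1.95 = 8.4 m.
A = 5.33 × 3.9 = 20.787 m².
Resultant F = γ·h_c·A = 12.3606 × 8.4 × 20.787 = 2158.29 kN.
I_c = b·h³/12 = 5.33 × 3.9³/12 = 26.3475 m⁴.
Centre of pressure: y_p = y_c + I_c/(y_c·A) = 8.4 + 26.3475/(8.4 × 20.787) = 8.4 + 0.150893 = 8.55089 m along the plane.
The resultant acts 1.95 + 0.150893 = 2.10089 m (along the plate) below the hinge at the top edge, so the moment about the hinge is M = F × 2.10089 = 2158.29 × 2.10089 = 4534.33 kN·m.
A normal force at the bottom, 3.9 m from the hinge, must supply this moment: P = 4534.33/3.9 = 1162.65 kN.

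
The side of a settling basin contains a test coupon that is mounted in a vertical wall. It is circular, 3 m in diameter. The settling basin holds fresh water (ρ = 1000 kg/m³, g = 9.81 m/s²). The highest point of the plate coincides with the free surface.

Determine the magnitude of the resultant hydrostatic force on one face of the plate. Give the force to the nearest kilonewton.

F ≈ 104 kN

γ = ρg = 1000 × 9.81 = 9810 N/m³ = 9.81 kN/m³.
The centroid is at the centre, 1.5 m below the top of the plate, so the centroid depth is h_c = 1.5 m.
A = π(1.5)² = 7.06858 m².
Resultant F = γ·h_c·A = 9.81 × 1.5 × 7.06858 = 104.014 kN.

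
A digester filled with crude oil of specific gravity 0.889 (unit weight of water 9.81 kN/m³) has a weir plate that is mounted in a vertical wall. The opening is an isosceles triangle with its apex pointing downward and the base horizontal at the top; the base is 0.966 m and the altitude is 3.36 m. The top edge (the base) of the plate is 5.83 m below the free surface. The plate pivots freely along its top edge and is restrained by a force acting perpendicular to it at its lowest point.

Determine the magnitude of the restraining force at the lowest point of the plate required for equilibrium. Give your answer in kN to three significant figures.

P ≈ 35.4 kN

γ = 0.889 × 9.81 = 8.72109 kN/m³.
With the apex down, the centroid sits h/3 = 3.36/3 = 1.12 m below the base (the top edge), so the centroid depth is h_c = 5.83 + 1.12 = 6.95 m.
A = ½ × 0.966 × 3.36 = 1.62288 m².
Resultant F = γ·h_c·A = 8.72109 × 6.95 × 1.62288 = 98.3653 kN.
I_c = b·h³/36 = 0.966 × 3.36³/36 = 1.01787 m⁴.
Centre of pressure: y_p = y_c + I_c/(y_c·A) = 6.95 + 1.01787/(6.95 × 1.62288) = 6.95 + 0.0902446 = 7.04024 m along the plane.
The resultant acts 1.12 + 0.0902446 = 1.21024 m (along the plate) below the hinge at the top edge, so the moment about the hinge is M = F × 1.21024 = 98.3653 × 1.21024 = 119.046 kN·m.
A normal force at the bottom, 3.36 m from the hinge, must supply this moment: P = 119.046/3.36 = 35.4304 kN.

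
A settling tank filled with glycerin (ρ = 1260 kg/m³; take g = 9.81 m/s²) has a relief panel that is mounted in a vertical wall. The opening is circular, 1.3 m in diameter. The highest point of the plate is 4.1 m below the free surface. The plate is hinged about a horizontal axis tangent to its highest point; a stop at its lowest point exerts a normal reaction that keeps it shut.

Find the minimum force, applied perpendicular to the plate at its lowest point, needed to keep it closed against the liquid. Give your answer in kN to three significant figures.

γ = ρg = 1260 × 9.81 / 1000 = 12.3606 kN/m³.
The centroid is at the centre, 0.65 m below the top of the plate, so the centroid depth is h_c = 4.1 + 0.65 = 4.75 m.
A = π(0.65)² = 1.32732 m².
Resultant F = γ·h_c·A = 12.3606 × 4.75 × 1.32732 = 77.9307 kN.
I_c = πr⁴/4 = π × 0.65⁴/4 = 0.140198 m⁴.
Centre of pressure: y_p = y_c + I_c/(y_c·A) = 4.75 + 0.140198/(4.75 × 1.32732) = 4.75 + 0.0222368 = 4.77224 m along the plane.
The resultant acts 0.65 + 0.0222368 = 0.672237 m (along the plate) below the hinge at the top edge, so the moment about the hinge is M = F × 0.672237 = 77.9307 × 0.672237 = 52.3879 kN·m.
A normal force at the bottom, 1.3 m from the hinge, must supply this moment: P = 52.3879/1.3 = 40.2984 kN.

P ≈ 40.3 kN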